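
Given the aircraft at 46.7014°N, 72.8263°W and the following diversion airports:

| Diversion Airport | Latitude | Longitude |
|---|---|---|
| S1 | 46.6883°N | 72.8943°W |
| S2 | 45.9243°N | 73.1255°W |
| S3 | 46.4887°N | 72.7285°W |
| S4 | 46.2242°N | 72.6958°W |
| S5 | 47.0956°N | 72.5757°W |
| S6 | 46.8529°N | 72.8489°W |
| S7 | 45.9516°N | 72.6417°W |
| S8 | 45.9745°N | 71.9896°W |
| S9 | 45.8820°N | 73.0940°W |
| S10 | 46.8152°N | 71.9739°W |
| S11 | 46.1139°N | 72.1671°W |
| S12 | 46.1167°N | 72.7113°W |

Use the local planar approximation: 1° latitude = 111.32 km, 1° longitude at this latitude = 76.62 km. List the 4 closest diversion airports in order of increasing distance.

Distances from 46.7014°N, 72.8263°W:
S1: √((-0.0131·111.32)² + (-0.0680·76.62)²) = √(2.126616 + 27.145767) = 5.4104 km
S2: √((-0.7771·111.32)² + (-0.2992·76.62)²) = √(7483.421602 + 525.542053) = 89.4928 km
S3: √((-0.2127·111.32)² + (0.0978·76.62)²) = √(560.636508 + 56.151583) = 24.8352 km
S4: √((-0.4772·111.32)² + (0.1305·76.62)²) = √(2821.936685 + 99.978201) = 54.0547 km
S5: √((0.3942·111.32)² + (0.2506·76.62)²) = √(1925.660115 + 368.677326) = 47.8992 km
S6: √((0.1515·111.32)² + (-0.0226·76.62)²) = √(284.427550 + 2.998480) = 16.9536 km
S7: √((-0.7498·111.32)² + (0.1846·76.62)²) = √(6966.862953 + 200.054207) = 84.6576 km
S8: √((-0.7269·111.32)² + (0.8367·76.62)²) = √(6547.804937 + 4109.829766) = 103.2358 km
S9: √((-0.8194·111.32)² + (-0.2677·76.62)²) = √(8320.287143 + 420.708259) = 93.4933 km
S10: √((0.1138·111.32)² + (0.8524·76.62)²) = √(160.483697 + 4265.512091) = 66.5282 km
S11: √((-0.5875·111.32)² + (0.6592·76.62)²) = √(4277.225400 + 2551.048366) = 82.6334 km
S12: √((-0.5847·111.32)² + (0.1150·76.62)²) = √(4236.552406 + 77.639008) = 65.6825 km
Sorted: S1 (5.4104 km) < S6 (16.9536 km) < S3 (24.8352 km) < S5 (47.8992 km) < S4 (54.0547 km) < S12 (65.6825 km) < …

S1, S6, S3, S5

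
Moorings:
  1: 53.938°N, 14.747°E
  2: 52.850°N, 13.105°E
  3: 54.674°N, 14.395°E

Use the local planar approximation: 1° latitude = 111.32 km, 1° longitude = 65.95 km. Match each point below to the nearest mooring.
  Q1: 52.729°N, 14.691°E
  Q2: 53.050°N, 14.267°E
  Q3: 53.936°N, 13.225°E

Q1 at 52.729°N, 14.691°E:
  1: √((1.209·111.32)² + (0.056·65.95)²) = √(18113.35910 + 13.63973) = 134.637 km
  2: √((0.121·111.32)² + (-1.586·65.95)²) = √(181.43336 + 10940.46965) = 105.460 km
  3: √((1.945·111.32)² + (-0.296·65.95)²) = √(46879.78450 + 381.07725) = 217.396 km
  → nearest: 2 (105.460 km)
Q2 at 53.050°N, 14.267°E:
  1: √((0.888·111.32)² + (0.480·65.95)²) = √(9771.74954 + 1002.10234) = 103.797 km
  2: √((-0.200·111.32)² + (-1.162·65.95)²) = √(495.68570 + 5872.75463) = 79.803 km
  3: √((1.624·111.32)² + (0.128·65.95)²) = √(32682.73895 + 71.26061) = 180.981 km
  → nearest: 2 (79.803 km)
Q3 at 53.936°N, 13.225°E:
  1: √((0.002·111.32)² + (1.522·65.95)²) = √(0.04957 + 10075.32130) = 100.376 km
  2: √((-1.086·111.32)² + (-0.120·65.95)²) = √(14615.24318 + 62.63140) = 121.152 km
  3: √((0.738·111.32)² + (1.170·65.95)²) = √(6749.30601 + 5953.89708) = 112.708 km
  → nearest: 1 (100.376 km)

Q1→2; Q2→2; Q3→1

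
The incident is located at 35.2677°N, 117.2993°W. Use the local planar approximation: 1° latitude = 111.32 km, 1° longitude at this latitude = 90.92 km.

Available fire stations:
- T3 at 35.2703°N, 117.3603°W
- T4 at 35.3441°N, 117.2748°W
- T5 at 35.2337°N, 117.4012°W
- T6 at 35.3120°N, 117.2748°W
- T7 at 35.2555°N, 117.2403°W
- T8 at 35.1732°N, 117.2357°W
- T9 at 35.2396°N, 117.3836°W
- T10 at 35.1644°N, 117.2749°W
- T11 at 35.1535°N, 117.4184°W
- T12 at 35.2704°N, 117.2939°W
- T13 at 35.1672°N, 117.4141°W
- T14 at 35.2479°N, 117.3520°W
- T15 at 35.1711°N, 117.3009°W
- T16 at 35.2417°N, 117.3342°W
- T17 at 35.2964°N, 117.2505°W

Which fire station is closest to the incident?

T12

Distances from 35.2677°N, 117.2993°W:
T3: 5.5537 km
T4: 8.7917 km
T5: 10.0080 km
T6: 5.4112 km
T7: 5.5335 km
T8: 12.0043 km
T9: 8.2783 km
T10: 11.7114 km
T11: 16.6995 km
T12: 0.5757 km
T13: 15.3006 km
T14: 5.2741 km
T15: 10.7545 km
T16: 4.2948 km
T17: 5.4675 km
Minimum: T12 at 0.5757 km.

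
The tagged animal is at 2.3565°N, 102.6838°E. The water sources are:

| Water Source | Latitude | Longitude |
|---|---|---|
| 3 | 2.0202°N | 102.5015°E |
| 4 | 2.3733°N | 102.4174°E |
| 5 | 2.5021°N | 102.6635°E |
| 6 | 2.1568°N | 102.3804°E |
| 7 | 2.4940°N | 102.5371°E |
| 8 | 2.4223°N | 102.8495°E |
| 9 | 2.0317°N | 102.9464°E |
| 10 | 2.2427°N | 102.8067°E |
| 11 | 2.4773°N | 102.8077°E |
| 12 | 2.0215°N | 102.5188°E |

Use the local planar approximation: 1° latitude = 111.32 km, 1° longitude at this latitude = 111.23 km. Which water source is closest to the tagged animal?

5

Distances from 2.3565°N, 102.6838°E:
3: 42.5757 km
4: 29.6906 km
5: 16.3647 km
6: 40.4113 km
7: 22.3729 km
8: 19.8330 km
9: 46.4809 km
10: 18.6375 km
11: 19.2552 km
12: 41.5637 km
Minimum: 5 at 16.3647 km.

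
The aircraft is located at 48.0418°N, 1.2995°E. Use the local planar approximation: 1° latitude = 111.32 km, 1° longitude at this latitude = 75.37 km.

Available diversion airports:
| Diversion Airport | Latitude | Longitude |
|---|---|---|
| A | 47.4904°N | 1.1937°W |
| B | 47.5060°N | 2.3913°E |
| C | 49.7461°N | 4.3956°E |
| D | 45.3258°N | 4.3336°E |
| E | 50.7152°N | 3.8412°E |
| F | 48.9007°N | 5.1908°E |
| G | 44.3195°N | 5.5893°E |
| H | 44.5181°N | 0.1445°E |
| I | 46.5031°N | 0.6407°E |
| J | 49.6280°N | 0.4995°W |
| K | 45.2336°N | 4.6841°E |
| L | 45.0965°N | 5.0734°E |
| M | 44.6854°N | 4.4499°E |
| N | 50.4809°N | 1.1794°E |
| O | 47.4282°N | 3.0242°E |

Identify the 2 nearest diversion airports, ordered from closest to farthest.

Distances from 48.0418°N, 1.2995°E:
A: 197.6837 km
B: 101.6318 km
C: 300.7463 km
D: 379.0873 km
E: 353.9290 km
F: 308.4789 km
G: 525.5823 km
H: 401.8018 km
I: 178.3399 km
J: 222.6293 km
K: 403.4835 km
L: 434.0561 km
M: 442.6998 km
N: 271.6715 km
O: 146.8444 km
Sorted: B (101.6318 km) < O (146.8444 km) < I (178.3399 km) < A (197.6837 km) < …

B, O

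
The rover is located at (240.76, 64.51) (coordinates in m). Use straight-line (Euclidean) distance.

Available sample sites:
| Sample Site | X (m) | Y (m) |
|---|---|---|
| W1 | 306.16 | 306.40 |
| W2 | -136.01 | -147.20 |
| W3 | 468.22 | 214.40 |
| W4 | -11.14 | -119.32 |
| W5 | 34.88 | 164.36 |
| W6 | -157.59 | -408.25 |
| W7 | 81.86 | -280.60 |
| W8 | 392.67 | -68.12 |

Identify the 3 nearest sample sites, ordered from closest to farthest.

Distances from (240.76, 64.51):
W1: √((65.40)² + (241.89)²) = √(4277.1600 + 58510.7721) = 250.58 m
W2: √((-376.77)² + (-211.71)²) = √(141955.6329 + 44821.1241) = 432.18 m
W3: √((227.46)² + (149.89)²) = √(51738.0516 + 22467.0121) = 272.41 m
W4: √((-251.90)² + (-183.83)²) = √(63453.6100 + 33793.4689) = 311.84 m
W5: √((-205.88)² + (99.85)²) = √(42386.5744 + 9970.0225) = 228.82 m
W6: √((-398.35)² + (-472.76)²) = √(158682.7225 + 223502.0176) = 618.21 m
W7: √((-158.90)² + (-345.11)²) = √(25249.2100 + 119100.9121) = 379.93 m
W8: √((151.91)² + (-132.63)²) = √(23076.6481 + 17590.7169) = 201.66 m
Sorted: W8 (201.66 m) < W5 (228.82 m) < W1 (250.58 m) < W3 (272.41 m) < W4 (311.84 m) < …

W8, W5, W1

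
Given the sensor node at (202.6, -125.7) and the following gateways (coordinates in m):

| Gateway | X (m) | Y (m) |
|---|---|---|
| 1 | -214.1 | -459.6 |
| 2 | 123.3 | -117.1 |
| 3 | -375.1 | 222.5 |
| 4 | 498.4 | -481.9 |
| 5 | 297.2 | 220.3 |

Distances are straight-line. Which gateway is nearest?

2

Distances from (202.6, -125.7):
1: √((-416.7)² + (-333.9)²) = √(173638.890 + 111489.210) = 534.0 m
2: √((-79.3)² + (8.6)²) = √(6288.490 + 73.960) = 79.8 m
3: √((-577.7)² + (348.2)²) = √(333737.290 + 121243.240) = 674.5 m
4: √((295.8)² + (-356.2)²) = √(87497.640 + 126878.440) = 463.0 m
5: √((94.6)² + (346.0)²) = √(8949.160 + 119716.000) = 358.7 m
Minimum: 2 at 79.8 m.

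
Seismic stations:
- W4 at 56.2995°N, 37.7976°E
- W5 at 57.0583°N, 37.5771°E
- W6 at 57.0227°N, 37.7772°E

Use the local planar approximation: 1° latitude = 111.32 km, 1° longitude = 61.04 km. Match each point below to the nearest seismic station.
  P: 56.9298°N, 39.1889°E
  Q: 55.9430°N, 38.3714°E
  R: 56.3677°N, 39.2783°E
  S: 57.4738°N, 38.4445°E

P→W6; Q→W4; R→W4; S→W6

P at 56.9298°N, 39.1889°E:
  W4: 110.1607 km
  W5: 99.4187 km
  W6: 86.7885 km
  → nearest: W6 (86.7885 km)
Q at 55.9430°N, 38.3714°E:
  W4: 52.9309 km
  W5: 133.2862 km
  W6: 125.5455 km
  → nearest: W4 (52.9309 km)
R at 56.3677°N, 39.2783°E:
  W4: 90.7002 km
  W5: 129.2020 km
  W6: 117.0986 km
  → nearest: W4 (90.7002 km)
S at 57.4738°N, 38.4445°E:
  W4: 136.5567 km
  W5: 70.3041 km
  W6: 64.6590 km
  → nearest: W6 (64.6590 km)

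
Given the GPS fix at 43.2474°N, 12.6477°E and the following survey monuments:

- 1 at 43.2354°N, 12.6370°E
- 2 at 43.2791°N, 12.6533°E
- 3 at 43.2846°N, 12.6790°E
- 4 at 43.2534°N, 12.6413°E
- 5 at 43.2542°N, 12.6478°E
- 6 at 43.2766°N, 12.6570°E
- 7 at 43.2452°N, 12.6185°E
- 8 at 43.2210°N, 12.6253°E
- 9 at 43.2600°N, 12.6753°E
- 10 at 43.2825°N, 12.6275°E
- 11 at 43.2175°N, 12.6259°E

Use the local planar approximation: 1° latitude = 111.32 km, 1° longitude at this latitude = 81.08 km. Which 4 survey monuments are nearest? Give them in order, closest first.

5, 4, 1, 7

Distances from 43.2474°N, 12.6477°E:
1: √((-0.0120·111.32)² + (-0.0107·81.08)²) = √(1.784469 + 0.752653) = 1.5928 km
2: √((0.0317·111.32)² + (0.0056·81.08)²) = √(12.452740 + 0.206160) = 3.5579 km
3: √((0.0372·111.32)² + (0.0313·81.08)²) = √(17.148742 + 6.440449) = 4.8569 km
4: √((0.0060·111.32)² + (-0.0064·81.08)²) = √(0.446117 + 0.269270) = 0.8458 km
5: √((0.0068·111.32)² + (0.0001·81.08)²) = √(0.573013 + 0.000066) = 0.7570 km
6: √((0.0292·111.32)² + (0.0093·81.08)²) = √(10.566036 + 0.568582) = 3.3369 km
7: √((-0.0022·111.32)² + (-0.0292·81.08)²) = √(0.059978 + 5.605227) = 2.3802 km
8: √((-0.0264·111.32)² + (-0.0224·81.08)²) = √(8.636828 + 3.298553) = 3.4548 km
9: √((0.0126·111.32)² + (0.0276·81.08)²) = √(1.967377 + 5.007785) = 2.6411 km
10: √((0.0351·111.32)² + (-0.0202·81.08)²) = √(15.267243 + 2.682441) = 4.2367 km
11: √((-0.0299·111.32)² + (-0.0218·81.08)²) = √(11.078699 + 3.124212) = 3.7687 km
Sorted: 5 (0.7570 km) < 4 (0.8458 km) < 1 (1.5928 km) < 7 (2.3802 km) < 9 (2.6411 km) < 6 (3.3369 km) < …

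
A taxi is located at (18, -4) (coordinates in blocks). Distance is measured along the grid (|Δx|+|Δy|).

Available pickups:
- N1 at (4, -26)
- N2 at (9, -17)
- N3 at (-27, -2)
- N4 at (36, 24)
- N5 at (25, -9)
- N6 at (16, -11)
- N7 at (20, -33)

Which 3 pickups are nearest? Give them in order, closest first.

N6, N5, N2

Distances from (18, -4):
N1: |-14| + |-22| = 14 + 22 = 36 blocks
N2: |-9| + |-13| = 9 + 13 = 22 blocks
N3: |-45| + |2| = 45 + 2 = 47 blocks
N4: |18| + |28| = 18 + 28 = 46 blocks
N5: |7| + |-5| = 7 + 5 = 12 blocks
N6: |-2| + |-7| = 2 + 7 = 9 blocks
N7: |2| + |-29| = 2 + 29 = 31 blocks
Sorted: N6 (9 blocks) < N5 (12 blocks) < N2 (22 blocks) < N7 (31 blocks) < N1 (36 blocks) < …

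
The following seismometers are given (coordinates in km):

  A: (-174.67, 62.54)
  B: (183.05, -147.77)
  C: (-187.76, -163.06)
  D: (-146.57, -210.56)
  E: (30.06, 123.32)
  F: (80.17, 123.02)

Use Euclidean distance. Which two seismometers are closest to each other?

E and F

Pairwise distances:
A–B: √((357.72)² + (-210.31)²) = √(127963.5984 + 44230.2961) = 414.96 km
A–C: √((-13.09)² + (-225.60)²) = √(171.3481 + 50895.3600) = 225.98 km
A–D: √((28.10)² + (-273.10)²) = √(789.6100 + 74583.6100) = 274.54 km
A–E: √((204.73)² + (60.78)²) = √(41914.3729 + 3694.2084) = 213.56 km
A–F: √((254.84)² + (60.48)²) = √(64943.4256 + 3657.8304) = 261.92 km
B–C: √((-370.81)² + (-15.29)²) = √(137500.0561 + 233.7841) = 371.13 km
B–D: √((-329.62)² + (-62.79)²) = √(108649.3444 + 3942.5841) = 335.55 km
B–E: √((-152.99)² + (271.09)²) = √(23405.9401 + 73489.7881) = 311.28 km
B–F: √((-102.88)² + (270.79)²) = √(10584.2944 + 73327.2241) = 289.67 km
C–D: √((41.19)² + (-47.50)²) = √(1696.6161 + 2256.2500) = 62.87 km
C–E: √((217.82)² + (286.38)²) = √(47445.5524 + 82013.5044) = 359.80 km
C–F: √((267.93)² + (286.08)²) = √(71786.4849 + 81841.7664) = 391.95 km
D–E: √((176.63)² + (333.88)²) = √(31198.1569 + 111475.8544) = 377.72 km
D–F: √((226.74)² + (333.58)²) = √(51411.0276 + 111275.6164) = 403.34 km
E–F: √((50.11)² + (-0.30)²) = √(2511.0121 + 0.0900) = 50.11 km
Closest pair: E–F at 50.11 km.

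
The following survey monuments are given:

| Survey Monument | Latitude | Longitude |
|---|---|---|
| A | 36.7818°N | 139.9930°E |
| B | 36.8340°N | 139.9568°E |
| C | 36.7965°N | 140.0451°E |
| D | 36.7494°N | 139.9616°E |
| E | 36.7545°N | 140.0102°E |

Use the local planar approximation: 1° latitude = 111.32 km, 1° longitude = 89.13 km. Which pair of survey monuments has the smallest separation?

Pairwise distances:
A–E: 3.4038 km
D–E: 4.3688 km
A–D: 4.5652 km
A–C: 4.9236 km
C–E: 5.6157 km
A–B: 6.6466 km
B–C: 8.9088 km
C–D: 9.1038 km
B–D: 9.4274 km
B–E: 10.0486 km
Closest pair: A–E at 3.4038 km.

A and E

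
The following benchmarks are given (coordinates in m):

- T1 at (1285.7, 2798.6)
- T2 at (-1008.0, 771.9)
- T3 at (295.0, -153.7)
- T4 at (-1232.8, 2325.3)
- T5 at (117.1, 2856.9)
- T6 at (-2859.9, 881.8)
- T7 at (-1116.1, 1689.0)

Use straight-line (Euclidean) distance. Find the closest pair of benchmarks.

T4 and T7

Pairwise distances:
T1–T2: 3060.8 m
T1–T3: 3114.1 m
T1–T4: 2562.6 m
T1–T5: 1170.1 m
T1–T6: 4567.3 m
T1–T7: 2645.7 m
T2–T3: 1598.3 m
T2–T4: 1569.6 m
T2–T5: 2369.2 m
T2–T6: 1855.2 m
T2–T7: 923.4 m
T3–T4: 2912.0 m
T3–T5: 3015.9 m
T3–T6: 3320.5 m
T3–T7: 2320.9 m
T4–T5: 1450.8 m
T4–T6: 2175.1 m
T4–T7: 646.9 m
T5–T6: 3572.6 m
T5–T7: 1698.5 m
T6–T7: 1921.6 m
Closest pair: T4–T7 at 646.9 m.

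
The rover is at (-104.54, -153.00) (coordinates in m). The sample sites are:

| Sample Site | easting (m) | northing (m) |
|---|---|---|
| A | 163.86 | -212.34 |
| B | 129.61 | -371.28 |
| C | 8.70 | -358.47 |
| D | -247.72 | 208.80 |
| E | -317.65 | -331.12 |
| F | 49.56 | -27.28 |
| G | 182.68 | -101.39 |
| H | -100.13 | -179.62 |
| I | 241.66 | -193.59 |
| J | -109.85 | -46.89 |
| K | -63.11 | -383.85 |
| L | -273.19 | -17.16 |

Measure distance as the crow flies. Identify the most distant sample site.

D

Distances from (-104.54, -153.00):
A: 274.88 m
B: 320.11 m
C: 234.61 m
D: 389.10 m
E: 277.75 m
F: 198.88 m
G: 291.82 m
H: 26.98 m
I: 348.57 m
J: 106.24 m
K: 234.54 m
L: 216.55 m
Maximum: D at 389.10 m.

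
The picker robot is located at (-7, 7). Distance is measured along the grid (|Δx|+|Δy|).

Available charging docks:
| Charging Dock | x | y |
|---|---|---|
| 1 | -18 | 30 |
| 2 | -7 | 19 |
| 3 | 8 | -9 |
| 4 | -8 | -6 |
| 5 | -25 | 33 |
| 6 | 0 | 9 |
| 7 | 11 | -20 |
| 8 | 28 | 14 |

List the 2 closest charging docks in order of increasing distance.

Distances from (-7, 7):
1: 34
2: 12
3: 31
4: 14
5: 44
6: 9
7: 45
8: 42
Sorted: 6 (9) < 2 (12) < 4 (14) < 3 (31) < …

6, 2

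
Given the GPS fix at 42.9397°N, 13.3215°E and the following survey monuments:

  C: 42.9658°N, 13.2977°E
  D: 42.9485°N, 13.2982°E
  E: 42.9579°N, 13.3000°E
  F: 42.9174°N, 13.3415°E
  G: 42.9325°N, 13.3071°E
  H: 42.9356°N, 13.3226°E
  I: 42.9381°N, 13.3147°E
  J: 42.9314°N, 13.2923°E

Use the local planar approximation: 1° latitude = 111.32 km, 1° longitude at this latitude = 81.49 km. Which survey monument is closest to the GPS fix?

H

Distances from 42.9397°N, 13.3215°E:
C: 3.4933 km
D: 2.1365 km
E: 2.6785 km
F: 2.9696 km
G: 1.4211 km
H: 0.4651 km
I: 0.5821 km
J: 2.5526 km
Minimum: H at 0.4651 km.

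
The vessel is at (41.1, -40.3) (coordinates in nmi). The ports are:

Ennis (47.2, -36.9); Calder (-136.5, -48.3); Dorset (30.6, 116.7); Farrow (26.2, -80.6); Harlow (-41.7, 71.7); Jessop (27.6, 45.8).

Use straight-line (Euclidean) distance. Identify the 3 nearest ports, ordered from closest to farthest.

Ennis, Farrow, Jessop

Distances from (41.1, -40.3):
Ennis: √((6.1)² + (3.4)²) = √(37.210 + 11.560) = 7.0 nmi
Calder: √((-177.6)² + (-8.0)²) = √(31541.760 + 64.000) = 177.8 nmi
Dorset: √((-10.5)² + (157.0)²) = √(110.250 + 24649.000) = 157.4 nmi
Farrow: √((-14.9)² + (-40.3)²) = √(222.010 + 1624.090) = 43.0 nmi
Harlow: √((-82.8)² + (112.0)²) = √(6855.840 + 12544.000) = 139.3 nmi
Jessop: √((-13.5)² + (86.1)²) = √(182.250 + 7413.210) = 87.2 nmi
Sorted: Ennis (7.0 nmi) < Farrow (43.0 nmi) < Jessop (87.2 nmi) < Harlow (139.3 nmi) < Dorset (157.4 nmi) < …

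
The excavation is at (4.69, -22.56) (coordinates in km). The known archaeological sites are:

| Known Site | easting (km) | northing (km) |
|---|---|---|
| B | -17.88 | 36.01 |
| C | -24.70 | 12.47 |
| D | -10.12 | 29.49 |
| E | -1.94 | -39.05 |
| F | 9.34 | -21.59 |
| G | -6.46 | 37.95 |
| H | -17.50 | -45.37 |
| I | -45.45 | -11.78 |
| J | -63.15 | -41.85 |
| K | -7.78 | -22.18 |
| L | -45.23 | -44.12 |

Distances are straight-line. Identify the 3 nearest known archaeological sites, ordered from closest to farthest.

Distances from (4.69, -22.56):
B: 62.77 km
C: 45.73 km
D: 54.12 km
E: 17.77 km
F: 4.75 km
G: 61.53 km
H: 31.82 km
I: 51.29 km
J: 70.53 km
K: 12.48 km
L: 54.38 km
Sorted: F (4.75 km) < K (12.48 km) < E (17.77 km) < H (31.82 km) < C (45.73 km) < …

F, K, E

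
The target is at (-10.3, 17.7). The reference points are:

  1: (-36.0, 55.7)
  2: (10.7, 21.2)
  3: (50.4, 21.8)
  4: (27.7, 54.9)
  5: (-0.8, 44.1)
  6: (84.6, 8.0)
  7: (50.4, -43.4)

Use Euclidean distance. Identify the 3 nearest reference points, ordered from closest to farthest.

2, 5, 1

Distances from (-10.3, 17.7):
1: √((-25.7)² + (38.0)²) = √(660.490 + 1444.000) = 45.9
2: √((21.0)² + (3.5)²) = √(441.000 + 12.250) = 21.3
3: √((60.7)² + (4.1)²) = √(3684.490 + 16.810) = 60.8
4: √((38.0)² + (37.2)²) = √(1444.000 + 1383.840) = 53.2
5: √((9.5)² + (26.4)²) = √(90.250 + 696.960) = 28.1
6: √((94.9)² + (-9.7)²) = √(9006.010 + 94.090) = 95.4
7: √((60.7)² + (-61.1)²) = √(3684.490 + 3733.210) = 86.1
Sorted: 2 (21.3) < 5 (28.1) < 1 (45.9) < 4 (53.2) < 3 (60.8) < …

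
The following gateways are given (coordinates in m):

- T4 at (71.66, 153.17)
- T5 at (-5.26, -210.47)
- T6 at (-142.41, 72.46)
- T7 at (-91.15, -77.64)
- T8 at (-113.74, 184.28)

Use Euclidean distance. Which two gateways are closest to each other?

T6 and T8

Pairwise distances:
T4–T5: √((-76.92)² + (-363.64)²) = √(5916.6864 + 132234.0496) = 371.69 m
T4–T6: √((-214.07)² + (-80.71)²) = √(45825.9649 + 6514.1041) = 228.78 m
T4–T7: √((-162.81)² + (-230.81)²) = √(26507.0961 + 53273.2561) = 282.45 m
T4–T8: √((-185.40)² + (31.11)²) = √(34373.1600 + 967.8321) = 187.99 m
T5–T6: √((-137.15)² + (282.93)²) = √(18810.1225 + 80049.3849) = 314.42 m
T5–T7: √((-85.89)² + (132.83)²) = √(7377.0921 + 17643.8089) = 158.18 m
T5–T8: √((-108.48)² + (394.75)²) = √(11767.9104 + 155827.5625) = 409.38 m
T6–T7: √((51.26)² + (-150.10)²) = √(2627.5876 + 22530.0100) = 158.61 m
T6–T8: √((28.67)² + (111.82)²) = √(821.9689 + 12503.7124) = 115.44 m
T7–T8: √((-22.59)² + (261.92)²) = √(510.3081 + 68602.0864) = 262.89 m
Closest pair: T6–T8 at 115.44 m.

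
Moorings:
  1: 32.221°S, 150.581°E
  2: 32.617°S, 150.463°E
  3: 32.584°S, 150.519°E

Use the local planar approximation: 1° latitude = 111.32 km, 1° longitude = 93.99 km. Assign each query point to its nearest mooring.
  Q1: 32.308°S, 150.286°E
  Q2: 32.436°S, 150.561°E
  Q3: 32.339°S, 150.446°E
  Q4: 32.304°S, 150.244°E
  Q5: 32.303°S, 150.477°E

Q1 at 32.308°S, 150.286°E:
  1: √((0.087·111.32)² + (0.295·93.99)²) = √(93.79613 + 768.78930) = 29.370 km
  2: √((-0.309·111.32)² + (0.177·93.99)²) = √(1183.21415 + 276.76415) = 38.210 km
  3: √((-0.276·111.32)² + (0.233·93.99)²) = √(943.98384 + 479.59555) = 37.730 km
  → nearest: 1 (29.370 km)
Q2 at 32.436°S, 150.561°E:
  1: √((0.215·111.32)² + (0.020·93.99)²) = √(572.82678 + 3.53365) = 24.008 km
  2: √((-0.181·111.32)² + (-0.098·93.99)²) = √(405.97898 + 84.84289) = 22.154 km
  3: √((-0.148·111.32)² + (-0.042·93.99)²) = √(271.43749 + 15.58339) = 16.942 km
  → nearest: 3 (16.942 km)
Q3 at 32.339°S, 150.446°E:
  1: √((0.118·111.32)² + (0.135·93.99)²) = √(172.54819 + 161.00184) = 18.263 km
  2: √((-0.278·111.32)² + (0.017·93.99)²) = √(957.71433 + 2.55306) = 30.988 km
  3: √((-0.245·111.32)² + (0.073·93.99)²) = √(743.83835 + 47.07703) = 28.123 km
  → nearest: 1 (18.263 km)
Q4 at 32.304°S, 150.244°E:
  1: √((0.083·111.32)² + (0.337·93.99)²) = √(85.36947 + 1003.28219) = 32.995 km
  2: √((-0.313·111.32)² + (0.219·93.99)²) = √(1214.04580 + 423.69323) = 40.469 km
  3: √((-0.280·111.32)² + (0.275·93.99)²) = √(971.54396 + 668.08033) = 40.492 km
  → nearest: 1 (32.995 km)
Q5 at 32.303°S, 150.477°E:
  1: √((0.082·111.32)² + (0.104·93.99)²) = √(83.32477 + 95.54984) = 13.374 km
  2: √((-0.314·111.32)² + (-0.014·93.99)²) = √(1221.81567 + 1.73149) = 34.979 km
  3: √((-0.281·111.32)² + (0.042·93.99)²) = √(978.49596 + 15.58339) = 31.529 km
  → nearest: 1 (13.374 km)

Q1→1; Q2→3; Q3→1; Q4→1; Q5→1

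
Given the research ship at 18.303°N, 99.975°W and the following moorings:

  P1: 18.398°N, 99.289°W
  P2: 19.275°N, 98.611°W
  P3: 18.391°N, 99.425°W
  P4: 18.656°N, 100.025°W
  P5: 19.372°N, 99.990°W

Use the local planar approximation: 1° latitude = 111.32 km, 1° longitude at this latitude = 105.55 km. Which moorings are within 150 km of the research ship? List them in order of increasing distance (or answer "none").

P4, P3, P1, P5

Distances from 18.303°N, 99.975°W:
P1: √((0.095·111.32)² + (0.686·105.55)²) = √(111.83909 + 5242.81709) = 73.176 km
P2: √((0.972·111.32)² + (1.364·105.55)²) = √(11707.89787 + 20727.41849) = 180.098 km
P3: √((0.088·111.32)² + (0.550·105.55)²) = √(95.96475 + 3370.09276) = 58.873 km
P4: √((0.353·111.32)² + (-0.050·105.55)²) = √(1544.17247 + 27.85201) = 39.649 km
P5: √((1.069·111.32)² + (-0.015·105.55)²) = √(14161.25704 + 2.50668) = 119.012 km
Threshold 150 km: P4 (39.649 km), P3 (58.873 km), P1 (73.176 km), P5 (119.012 km) are within range.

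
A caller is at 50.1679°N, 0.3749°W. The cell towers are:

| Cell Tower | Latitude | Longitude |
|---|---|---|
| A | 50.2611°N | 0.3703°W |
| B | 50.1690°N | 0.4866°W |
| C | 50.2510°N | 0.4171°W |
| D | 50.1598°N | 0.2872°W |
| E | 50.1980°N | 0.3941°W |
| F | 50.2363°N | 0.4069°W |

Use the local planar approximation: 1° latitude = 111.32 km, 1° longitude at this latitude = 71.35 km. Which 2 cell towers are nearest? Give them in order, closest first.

Distances from 50.1679°N, 0.3749°W:
A: 10.3802 km
B: 7.9707 km
C: 9.7284 km
D: 6.3220 km
E: 3.6200 km
F: 7.9492 km
Sorted: E (3.6200 km) < D (6.3220 km) < F (7.9492 km) < B (7.9707 km) < …

E, D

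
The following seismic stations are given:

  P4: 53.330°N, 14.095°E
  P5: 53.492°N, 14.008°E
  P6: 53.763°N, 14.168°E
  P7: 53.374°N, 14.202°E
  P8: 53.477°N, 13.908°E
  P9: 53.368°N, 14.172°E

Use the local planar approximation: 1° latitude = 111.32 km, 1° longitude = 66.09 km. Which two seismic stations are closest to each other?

P7 and P9

Pairwise distances:
P4–P5: 18.928 km
P4–P6: 48.442 km
P4–P7: 8.602 km
P4–P8: 20.507 km
P4–P9: 6.618 km
P5–P6: 31.967 km
P5–P7: 18.356 km
P5–P8: 6.817 km
P5–P9: 17.551 km
P6–P7: 43.362 km
P6–P8: 36.179 km
P6–P9: 43.972 km
P7–P8: 22.561 km
P7–P9: 2.092 km
P8–P9: 21.252 km
Closest pair: P7–P9 at 2.092 km.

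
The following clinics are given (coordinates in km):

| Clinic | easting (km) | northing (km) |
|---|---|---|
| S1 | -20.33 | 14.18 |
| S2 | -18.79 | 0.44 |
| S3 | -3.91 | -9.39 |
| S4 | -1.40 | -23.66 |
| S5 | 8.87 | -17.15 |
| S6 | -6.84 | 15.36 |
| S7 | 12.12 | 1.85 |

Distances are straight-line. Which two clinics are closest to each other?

Pairwise distances:
S4–S5: 12.16 km
S1–S6: 13.54 km
S1–S2: 13.83 km
S3–S4: 14.49 km
S3–S5: 14.95 km
S2–S3: 17.83 km
S2–S6: 19.12 km
S5–S7: 19.28 km
S3–S7: 19.58 km
S6–S7: 23.28 km
S3–S6: 24.92 km
S1–S3: 28.73 km
S4–S7: 28.87 km
S2–S4: 29.72 km
S2–S7: 30.94 km
S2–S5: 32.78 km
S1–S7: 34.71 km
S5–S6: 36.11 km
S4–S6: 39.40 km
S1–S4: 42.31 km
S1–S5: 42.83 km
Closest pair: S4–S5 at 12.16 km.

S4 and S5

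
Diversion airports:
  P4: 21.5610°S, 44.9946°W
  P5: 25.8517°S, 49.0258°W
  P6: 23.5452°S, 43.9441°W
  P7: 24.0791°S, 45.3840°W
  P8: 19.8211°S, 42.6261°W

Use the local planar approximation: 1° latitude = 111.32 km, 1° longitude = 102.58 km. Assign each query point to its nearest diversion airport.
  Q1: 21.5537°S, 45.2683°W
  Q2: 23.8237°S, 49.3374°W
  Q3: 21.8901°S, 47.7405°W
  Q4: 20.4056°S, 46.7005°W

Q1→P4; Q2→P5; Q3→P4; Q4→P4

Q1 at 21.5537°S, 45.2683°W:
  P4: √((-0.0073·111.32)² + (0.2737·102.58)²) = √(0.660377 + 788.269974) = 28.0879 km
  P5: √((-4.2980·111.32)² + (-3.7575·102.58)²) = √(228917.617695 + 148567.346947) = 614.3981 km
  P6: √((-1.9915·111.32)² + (1.3242·102.58)²) = √(49148.132091 + 18451.537345) = 259.9994 km
  P7: √((-2.5254·111.32)² + (-0.1157·102.58)²) = √(79032.686999 + 140.861435) = 281.3779 km
  P8: √((1.7326·111.32)² + (2.6422·102.58)²) = √(37200.006473 + 73460.988152) = 332.6575 km
  → nearest: P4 (28.0879 km)
Q2 at 23.8237°S, 49.3374°W:
  P4: √((2.2627·111.32)² + (4.3428·102.58)²) = √(63445.430567 + 198456.372027) = 511.7634 km
  P5: √((-2.0280·111.32)² + (0.3116·102.58)²) = √(50966.204988 + 1021.692693) = 228.0085 km
  P6: √((0.2785·111.32)² + (5.3933·102.58)²) = √(961.162447 + 306079.713569) = 554.1127 km
  P7: √((-0.2554·111.32)² + (3.9534·102.58)²) = √(808.329039 + 164462.506674) = 406.5352 km
  P8: √((4.0026·111.32)² + (6.7113·102.58)²) = √(198532.118733 + 473956.730066) = 820.0542 km
  → nearest: P5 (228.0085 km)
Q3 at 21.8901°S, 47.7405°W:
  P4: √((0.3291·111.32)² + (2.7459·102.58)²) = √(1342.153412 + 79340.480009) = 284.0469 km
  P5: √((-3.9616·111.32)² + (-1.2853·102.58)²) = √(194485.685212 + 17383.387229) = 460.2924 km
  P6: √((-1.6551·111.32)² + (3.7964·102.58)²) = √(33946.489760 + 151659.394911) = 430.8200 km
  P7: √((-2.1890·111.32)² + (2.3565·102.58)²) = √(59379.688973 + 58433.281704) = 343.2389 km
  P8: √((2.0690·111.32)² + (5.1144·102.58)²) = √(53047.799892 + 275242.042714) = 572.9658 km
  → nearest: P4 (284.0469 km)
Q4 at 20.4056°S, 46.7005°W:
  P4: √((-1.1554·111.32)² + (1.7059·102.58)²) = √(16542.880087 + 30621.927777) = 217.1746 km
  P5: √((-5.4461·111.32)² + (-2.3253·102.58)²) = √(367551.008147 + 56896.214555) = 651.4961 km
  P6: √((-3.1396·111.32)² + (2.7564·102.58)²) = √(122150.440128 + 79948.417538) = 449.5541 km
  P7: √((-3.6735·111.32)² + (1.3165·102.58)²) = √(167227.032713 + 18237.576069) = 430.6560 km
  P8: √((0.5845·111.32)² + (4.0744·102.58)²) = √(4233.654628 + 174683.834181) = 422.9864 km
  → nearest: P4 (217.1746 km)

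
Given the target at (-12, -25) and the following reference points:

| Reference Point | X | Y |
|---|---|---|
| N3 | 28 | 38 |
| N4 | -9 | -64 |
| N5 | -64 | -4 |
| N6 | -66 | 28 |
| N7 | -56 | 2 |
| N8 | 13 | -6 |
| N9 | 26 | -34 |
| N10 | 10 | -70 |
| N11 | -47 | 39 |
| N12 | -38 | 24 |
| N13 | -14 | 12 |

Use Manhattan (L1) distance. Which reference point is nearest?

Distances from (-12, -25):
N3: 103
N4: 42
N5: 73
N6: 107
N7: 71
N8: 44
N9: 47
N10: 67
N11: 99
N12: 75
N13: 39
Minimum: N13 at 39.

N13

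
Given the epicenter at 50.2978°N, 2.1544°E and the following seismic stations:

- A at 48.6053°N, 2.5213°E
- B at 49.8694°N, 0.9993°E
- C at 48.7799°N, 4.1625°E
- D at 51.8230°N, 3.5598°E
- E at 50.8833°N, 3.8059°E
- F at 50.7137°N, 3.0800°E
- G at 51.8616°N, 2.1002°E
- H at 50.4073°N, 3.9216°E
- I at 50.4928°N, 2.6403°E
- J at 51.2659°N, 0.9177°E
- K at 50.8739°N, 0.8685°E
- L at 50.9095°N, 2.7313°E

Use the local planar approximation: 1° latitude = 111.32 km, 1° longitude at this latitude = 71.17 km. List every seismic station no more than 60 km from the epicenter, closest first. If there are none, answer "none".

Distances from 50.2978°N, 2.1544°E:
A: √((-1.6925·111.32)² + (0.3669·71.17)²) = √(35497.988963 + 681.850801) = 190.2100 km
B: √((-0.4284·111.32)² + (-1.1551·71.17)²) = √(2274.287266 + 6758.232046) = 95.0396 km
C: √((-1.5179·111.32)² + (2.0081·71.17)²) = √(28551.749013 + 20425.119398) = 221.3072 km
D: √((1.5252·111.32)² + (1.4054·71.17)²) = √(28827.035872 + 10004.464098) = 197.0571 km
E: √((0.5855·111.32)² + (1.6515·71.17)²) = √(4248.153434 + 13815.006313) = 134.3993 km
F: √((0.4159·111.32)² + (0.9256·71.17)²) = √(2143.503693 + 4339.509301) = 80.5172 km
G: √((1.5638·111.32)² + (-0.0542·71.17)²) = √(30304.617927 + 14.879643) = 174.1249 km
H: √((0.1095·111.32)² + (1.7672·71.17)²) = √(148.584885 + 15818.501404) = 126.3609 km
I: √((0.1950·111.32)² + (0.4859·71.17)²) = √(471.211215 + 1195.880350) = 40.8300 km
J: √((0.9681·111.32)² + (-1.2367·71.17)²) = √(11614.134083 + 7746.805518) = 139.1436 km
K: √((0.5761·111.32)² + (-1.2859·71.17)²) = √(4112.843136 + 8375.453355) = 111.7510 km
L: √((0.6117·111.32)² + (0.5769·71.17)²) = √(4636.853304 + 1685.757147) = 79.5148 km
Threshold 60 km: I (40.8300 km) is within range.

I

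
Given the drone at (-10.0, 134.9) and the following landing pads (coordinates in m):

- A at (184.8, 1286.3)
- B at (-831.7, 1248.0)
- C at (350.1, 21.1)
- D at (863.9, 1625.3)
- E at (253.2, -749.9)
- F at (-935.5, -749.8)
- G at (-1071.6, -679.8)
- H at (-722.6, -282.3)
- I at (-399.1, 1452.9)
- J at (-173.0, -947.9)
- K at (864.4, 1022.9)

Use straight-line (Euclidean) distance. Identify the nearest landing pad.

Distances from (-10.0, 134.9):
A: √((194.8)² + (1151.4)²) = √(37947.040 + 1325721.960) = 1167.8 m
B: √((-821.7)² + (1113.1)²) = √(675190.890 + 1238991.610) = 1383.5 m
C: √((360.1)² + (-113.8)²) = √(129672.010 + 12950.440) = 377.7 m
D: √((873.9)² + (1490.4)²) = √(763701.210 + 2221292.160) = 1727.7 m
E: √((263.2)² + (-884.8)²) = √(69274.240 + 782871.040) = 923.1 m
F: √((-925.5)² + (-884.7)²) = √(856550.250 + 782694.090) = 1280.3 m
G: √((-1061.6)² + (-814.7)²) = √(1126994.560 + 663736.090) = 1338.2 m
H: √((-712.6)² + (-417.2)²) = √(507798.760 + 174055.840) = 825.7 m
I: √((-389.1)² + (1318.0)²) = √(151398.810 + 1737124.000) = 1374.2 m
J: √((-163.0)² + (-1082.8)²) = √(26569.000 + 1172455.840) = 1095.0 m
K: √((874.4)² + (888.0)²) = √(764575.360 + 788544.000) = 1246.2 m
Minimum: C at 377.7 m.

C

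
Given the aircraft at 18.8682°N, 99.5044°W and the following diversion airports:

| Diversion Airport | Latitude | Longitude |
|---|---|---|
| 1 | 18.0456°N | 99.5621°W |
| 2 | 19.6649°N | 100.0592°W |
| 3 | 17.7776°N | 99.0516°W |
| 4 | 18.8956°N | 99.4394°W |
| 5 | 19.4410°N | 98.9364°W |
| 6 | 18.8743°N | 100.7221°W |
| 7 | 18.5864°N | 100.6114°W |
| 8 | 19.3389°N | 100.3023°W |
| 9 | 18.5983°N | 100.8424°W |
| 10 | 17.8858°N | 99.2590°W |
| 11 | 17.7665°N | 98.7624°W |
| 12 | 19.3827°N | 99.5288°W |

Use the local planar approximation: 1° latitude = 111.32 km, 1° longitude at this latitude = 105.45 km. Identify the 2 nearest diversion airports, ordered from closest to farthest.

4, 12

Distances from 18.8682°N, 99.5044°W:
1: √((-0.8226·111.32)² + (-0.0577·105.45)²) = √(8385.400416 + 37.020714) = 91.7737 km
2: √((0.7967·111.32)² + (-0.5548·105.45)²) = √(7865.675575 + 3422.678233) = 106.2467 km
3: √((-1.0906·111.32)² + (0.4528·105.45)²) = √(14739.317769 + 2279.848585) = 130.4575 km
4: √((0.0274·111.32)² + (0.0650·105.45)²) = √(9.303525 + 46.980743) = 7.5023 km
5: √((0.5728·111.32)² + (0.5680·105.45)²) = √(4065.859939 + 3587.482899) = 87.4834 km
6: √((0.0061·111.32)² + (-1.2177·105.45)²) = √(0.461112 + 16488.220254) = 128.4083 km
7: √((-0.2818·111.32)² + (-1.1070·105.45)²) = √(984.075394 + 13626.628309) = 120.8747 km
8: √((0.4707·111.32)² + (-0.7979·105.45)²) = √(2745.584358 + 7079.296437) = 99.1205 km
9: √((-0.2699·111.32)² + (-1.3380·105.45)²) = √(902.718129 + 19906.980682) = 144.2557 km
10: √((-0.9824·111.32)² + (0.2454·105.45)²) = √(11959.777578 + 669.641383) = 112.3807 km
11: √((-1.1017·111.32)² + (0.7420·105.45)²) = √(15040.874730 + 6122.107887) = 145.4750 km
12: √((0.5145·111.32)² + (-0.0244·105.45)²) = √(3280.327113 + 6.620226) = 57.3319 km
Sorted: 4 (7.5023 km) < 12 (57.3319 km) < 5 (87.4834 km) < 1 (91.7737 km) < …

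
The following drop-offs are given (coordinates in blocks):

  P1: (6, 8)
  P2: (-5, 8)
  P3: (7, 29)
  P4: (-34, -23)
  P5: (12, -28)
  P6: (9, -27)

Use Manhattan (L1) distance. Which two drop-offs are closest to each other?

Pairwise distances:
P1–P2: 11 blocks
P1–P3: 22 blocks
P1–P4: 71 blocks
P1–P5: 42 blocks
P1–P6: 38 blocks
P2–P3: 33 blocks
P2–P4: 60 blocks
P2–P5: 53 blocks
P2–P6: 49 blocks
P3–P4: 93 blocks
P3–P5: 62 blocks
P3–P6: 58 blocks
P4–P5: 51 blocks
P4–P6: 47 blocks
P5–P6: 4 blocks
Closest pair: P5–P6 at 4 blocks.

P5 and P6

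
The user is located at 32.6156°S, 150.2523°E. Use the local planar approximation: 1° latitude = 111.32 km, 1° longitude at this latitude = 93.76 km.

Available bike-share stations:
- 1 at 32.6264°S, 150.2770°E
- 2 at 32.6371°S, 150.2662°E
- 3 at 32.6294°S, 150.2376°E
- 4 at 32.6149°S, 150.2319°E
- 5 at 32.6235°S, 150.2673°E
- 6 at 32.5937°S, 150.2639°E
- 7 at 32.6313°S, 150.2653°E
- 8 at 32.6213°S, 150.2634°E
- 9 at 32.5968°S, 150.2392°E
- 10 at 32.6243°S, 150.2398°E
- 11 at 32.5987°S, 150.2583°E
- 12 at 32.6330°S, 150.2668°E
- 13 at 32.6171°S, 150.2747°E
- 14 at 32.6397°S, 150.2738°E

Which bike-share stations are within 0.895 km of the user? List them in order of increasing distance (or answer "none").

none

Distances from 32.6156°S, 150.2523°E:
1: √((-0.0108·111.32)² + (0.0247·93.76)²) = √(1.445419 + 5.363263) = 2.6093 km
2: √((-0.0215·111.32)² + (0.0139·93.76)²) = √(5.728268 + 1.698497) = 2.7252 km
3: √((-0.0138·111.32)² + (-0.0147·93.76)²) = √(2.359960 + 1.899634) = 2.0639 km
4: √((0.0007·111.32)² + (-0.0204·93.76)²) = √(0.006072 + 3.658437) = 1.9143 km
5: √((-0.0079·111.32)² + (0.0150·93.76)²) = √(0.773394 + 1.977961) = 1.6587 km
6: √((0.0219·111.32)² + (0.0116·93.76)²) = √(5.943395 + 1.182909) = 2.6695 km
7: √((-0.0157·111.32)² + (0.0130·93.76)²) = √(3.054539 + 1.485668) = 2.1308 km
8: √((-0.0057·111.32)² + (0.0111·93.76)²) = √(0.402621 + 1.083131) = 1.2189 km
9: √((0.0188·111.32)² + (-0.0131·93.76)²) = √(4.379879 + 1.508613) = 2.4266 km
10: √((-0.0087·111.32)² + (-0.0125·93.76)²) = √(0.937961 + 1.373584) = 1.5204 km
11: √((0.0169·111.32)² + (0.0060·93.76)²) = √(3.539320 + 0.316474) = 1.9636 km
12: √((-0.0174·111.32)² + (0.0145·93.76)²) = √(3.751845 + 1.848295) = 2.3665 km
13: √((-0.0015·111.32)² + (0.0224·93.76)²) = √(0.027882 + 4.410941) = 2.1069 km
14: √((-0.0241·111.32)² + (0.0215·93.76)²) = √(7.197480 + 4.063611) = 3.3558 km
Threshold 0.895 km: none within range.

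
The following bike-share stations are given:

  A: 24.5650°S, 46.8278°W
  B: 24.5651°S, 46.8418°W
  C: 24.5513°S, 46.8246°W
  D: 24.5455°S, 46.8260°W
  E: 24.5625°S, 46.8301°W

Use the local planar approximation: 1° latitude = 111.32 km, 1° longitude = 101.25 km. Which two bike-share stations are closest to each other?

Pairwise distances:
A–B: √((-0.0001·111.32)² + (-0.0140·101.25)²) = √(0.000124 + 2.009306) = 1.4175 km
A–C: √((0.0137·111.32)² + (0.0032·101.25)²) = √(2.325881 + 0.104976) = 1.5591 km
A–D: √((0.0195·111.32)² + (0.0018·101.25)²) = √(4.712112 + 0.033215) = 2.1784 km
A–E: √((0.0025·111.32)² + (-0.0023·101.25)²) = √(0.077451 + 0.054231) = 0.3629 km
B–C: √((0.0138·111.32)² + (0.0172·101.25)²) = √(2.359960 + 3.032822) = 2.3222 km
B–D: √((0.0196·111.32)² + (0.0158·101.25)²) = √(4.760565 + 2.559200) = 2.7055 km
B–E: √((0.0026·111.32)² + (0.0117·101.25)²) = √(0.083771 + 1.403336) = 1.2195 km
C–D: √((0.0058·111.32)² + (-0.0014·101.25)²) = √(0.416872 + 0.020093) = 0.6610 km
C–E: √((-0.0112·111.32)² + (-0.0055·101.25)²) = √(1.554470 + 0.310110) = 1.3655 km
D–E: √((-0.0170·111.32)² + (-0.0041·101.25)²) = √(3.581329 + 0.172329) = 1.9374 km
Closest pair: A–E at 0.3629 km.

A and E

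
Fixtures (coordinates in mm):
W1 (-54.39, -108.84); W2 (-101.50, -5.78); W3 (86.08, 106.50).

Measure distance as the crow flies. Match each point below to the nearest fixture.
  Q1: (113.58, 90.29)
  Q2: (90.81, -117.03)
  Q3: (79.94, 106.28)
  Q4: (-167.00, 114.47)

Q1→W3; Q2→W1; Q3→W3; Q4→W2

Q1 at (113.58, 90.29):
  W1: √((-167.97)² + (-199.13)²) = √(28213.9209 + 39652.7569) = 260.51 mm
  W2: √((-215.08)² + (-96.07)²) = √(46259.4064 + 9229.4449) = 235.56 mm
  W3: √((-27.50)² + (16.21)²) = √(756.2500 + 262.7641) = 31.92 mm
  → nearest: W3 (31.92 mm)
Q2 at (90.81, -117.03):
  W1: √((-145.20)² + (8.19)²) = √(21083.0400 + 67.0761) = 145.43 mm
  W2: √((-192.31)² + (111.25)²) = √(36983.1361 + 12376.5625) = 222.17 mm
  W3: √((-4.73)² + (223.53)²) = √(22.3729 + 49965.6609) = 223.58 mm
  → nearest: W1 (145.43 mm)
Q3 at (79.94, 106.28):
  W1: √((-134.33)² + (-215.12)²) = √(18044.5489 + 46276.6144) = 253.62 mm
  W2: √((-181.44)² + (-112.06)²) = √(32920.4736 + 12557.4436) = 213.26 mm
  W3: √((6.14)² + (0.22)²) = √(37.6996 + 0.0484) = 6.14 mm
  → nearest: W3 (6.14 mm)
Q4 at (-167.00, 114.47):
  W1: √((112.61)² + (-223.31)²) = √(12681.0121 + 49867.3561) = 250.10 mm
  W2: √((65.50)² + (-120.25)²) = √(4290.2500 + 14460.0625) = 136.93 mm
  W3: √((253.08)² + (-7.97)²) = √(64049.4864 + 63.5209) = 253.21 mm
  → nearest: W2 (136.93 mm)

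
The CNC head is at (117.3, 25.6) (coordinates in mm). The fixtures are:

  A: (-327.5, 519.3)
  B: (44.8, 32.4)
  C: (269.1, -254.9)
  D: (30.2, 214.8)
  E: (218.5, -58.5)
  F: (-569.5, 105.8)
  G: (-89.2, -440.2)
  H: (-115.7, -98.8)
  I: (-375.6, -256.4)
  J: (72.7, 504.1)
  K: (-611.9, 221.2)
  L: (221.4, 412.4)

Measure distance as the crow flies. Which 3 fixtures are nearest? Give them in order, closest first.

Distances from (117.3, 25.6):
A: 664.5 mm
B: 72.8 mm
C: 318.9 mm
D: 208.3 mm
E: 131.6 mm
F: 691.5 mm
G: 509.5 mm
H: 264.1 mm
I: 567.9 mm
J: 480.6 mm
K: 755.0 mm
L: 400.6 mm
Sorted: B (72.8 mm) < E (131.6 mm) < D (208.3 mm) < H (264.1 mm) < C (318.9 mm) < …

B, E, D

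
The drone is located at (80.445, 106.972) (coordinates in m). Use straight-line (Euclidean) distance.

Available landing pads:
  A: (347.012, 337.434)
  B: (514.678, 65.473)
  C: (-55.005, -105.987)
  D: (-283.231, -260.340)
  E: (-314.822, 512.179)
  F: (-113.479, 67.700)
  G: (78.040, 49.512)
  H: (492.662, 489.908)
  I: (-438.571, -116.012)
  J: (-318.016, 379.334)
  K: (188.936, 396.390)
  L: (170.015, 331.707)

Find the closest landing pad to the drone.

G

Distances from (80.445, 106.972):
A: √((266.567)² + (230.462)²) = √(71057.96549 + 53112.73344) = 352.379 m
B: √((434.233)² + (-41.499)²) = √(188558.29829 + 1722.16700) = 436.211 m
C: √((-135.450)² + (-212.959)²) = √(18346.70250 + 45351.53568) = 252.385 m
D: √((-363.676)² + (-367.312)²) = √(132260.23298 + 134918.10534) = 516.893 m
E: √((-395.267)² + (405.207)²) = √(156236.00129 + 164192.71285) = 566.064 m
F: √((-193.924)² + (-39.272)²) = √(37606.51778 + 1542.28998) = 197.861 m
G: √((-2.405)² + (-57.460)²) = √(5.78402 + 3301.65160) = 57.510 m
H: √((412.217)² + (382.936)²) = √(169922.85509 + 146639.98010) = 562.639 m
I: √((-519.016)² + (-222.984)²) = √(269377.60826 + 49721.86426) = 564.889 m
J: √((-398.461)² + (272.362)²) = √(158771.16852 + 74181.05904) = 482.651 m
K: √((108.491)² + (289.418)²) = √(11770.29708 + 83762.77872) = 309.084 m
L: √((89.570)² + (224.735)²) = √(8022.78490 + 50505.82023) = 241.927 m
Minimum: G at 57.510 m.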